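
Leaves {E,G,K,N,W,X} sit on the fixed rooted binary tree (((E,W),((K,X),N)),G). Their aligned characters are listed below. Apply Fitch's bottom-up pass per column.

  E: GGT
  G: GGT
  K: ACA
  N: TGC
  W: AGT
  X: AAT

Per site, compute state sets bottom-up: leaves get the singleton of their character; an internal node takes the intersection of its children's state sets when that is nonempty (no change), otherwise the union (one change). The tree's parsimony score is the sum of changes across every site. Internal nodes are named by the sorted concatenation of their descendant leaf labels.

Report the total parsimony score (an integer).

[col 0] EW: children E:{G}, W:{A} ∪→ {A,G}; cost 1
[col 0] KX: children K:{A}, X:{A} ∩→ {A}; cost 0
[col 0] KNX: children KX:{A}, N:{T} ∪→ {A,T}; cost 1
[col 0] EKNWX: children EW:{A,G}, KNX:{A,T} ∩→ {A}; cost 0
[col 0] EGKNWX: children EKNWX:{A}, G:{G} ∪→ {A,G}; cost 1
[col 1] EW: children E:{G}, W:{G} ∩→ {G}; cost 0
[col 1] KX: children K:{C}, X:{A} ∪→ {A,C}; cost 1
[col 1] KNX: children KX:{A,C}, N:{G} ∪→ {A,C,G}; cost 1
[col 1] EKNWX: children EW:{G}, KNX:{A,C,G} ∩→ {G}; cost 0
[col 1] EGKNWX: children EKNWX:{G}, G:{G} ∩→ {G}; cost 0
[col 2] EW: children E:{T}, W:{T} ∩→ {T}; cost 0
[col 2] KX: children K:{A}, X:{T} ∪→ {A,T}; cost 1
[col 2] KNX: children KX:{A,T}, N:{C} ∪→ {A,C,T}; cost 1
[col 2] EKNWX: children EW:{T}, KNX:{A,C,T} ∩→ {T}; cost 0
[col 2] EGKNWX: children EKNWX:{T}, G:{T} ∩→ {T}; cost 0
per-site changes: [3, 2, 2]; total = 7

7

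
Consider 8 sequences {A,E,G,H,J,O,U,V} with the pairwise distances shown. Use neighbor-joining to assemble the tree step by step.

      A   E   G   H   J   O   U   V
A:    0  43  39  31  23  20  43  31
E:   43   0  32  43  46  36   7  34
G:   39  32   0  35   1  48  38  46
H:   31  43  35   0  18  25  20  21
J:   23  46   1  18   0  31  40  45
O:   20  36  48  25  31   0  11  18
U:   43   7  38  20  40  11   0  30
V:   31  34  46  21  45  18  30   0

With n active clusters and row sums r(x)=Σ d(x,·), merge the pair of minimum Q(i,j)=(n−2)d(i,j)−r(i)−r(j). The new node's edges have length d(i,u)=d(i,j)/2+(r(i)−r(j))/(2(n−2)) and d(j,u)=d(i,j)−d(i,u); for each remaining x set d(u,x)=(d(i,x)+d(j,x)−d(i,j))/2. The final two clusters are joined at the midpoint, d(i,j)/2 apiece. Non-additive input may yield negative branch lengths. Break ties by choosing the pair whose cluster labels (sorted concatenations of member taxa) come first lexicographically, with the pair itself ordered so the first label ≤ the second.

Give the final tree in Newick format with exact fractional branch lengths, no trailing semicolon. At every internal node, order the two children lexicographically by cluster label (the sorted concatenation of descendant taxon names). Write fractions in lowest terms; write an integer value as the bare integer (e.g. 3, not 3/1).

step 1: merge (G,J) at d=1, Q=-437; branch lengths G→41/12, J→-29/12; new cluster GJ
  updated: d(A,GJ)=61/2, d(E,GJ)=77/2, d(GJ,H)=26, d(GJ,O)=39, d(GJ,U)=77/2, d(GJ,V)=45
step 2: merge (E,U) at d=7, Q=-316; branch lengths E→87/10, U→-17/10; new cluster EU
  updated: d(A,EU)=79/2, d(EU,GJ)=35, d(EU,H)=28, d(EU,O)=20, d(EU,V)=57/2
step 3: merge (A,GJ) at d=61/2, Q=-411/2; branch lengths A→197/16, GJ→291/16; new cluster AGJ
  updated: d(AGJ,EU)=22, d(AGJ,H)=53/4, d(AGJ,O)=57/4, d(AGJ,V)=91/4
step 4: merge (AGJ,H) at d=53/4, Q=-479/4; branch lengths AGJ→33/8, H→73/8; new cluster AGHJ
  updated: d(AGHJ,EU)=147/8, d(AGHJ,O)=13, d(AGHJ,V)=61/4
step 5: merge (AGHJ,V) at d=61/4, Q=-623/8; branch lengths AGHJ→123/32, V→365/32; new cluster AGHJV
  updated: d(AGHJV,EU)=253/16, d(AGHJV,O)=63/8
step 6: merge (AGHJV,EU) at d=253/16, Q=-699/16; branch lengths AGHJV→59/32, EU→447/32; new cluster AEGHJUV
  updated: d(AEGHJUV,O)=193/32
step 7: merge (AEGHJUV,O) at d=193/32; branch lengths AEGHJUV→193/64, O→193/64; new cluster AEGHJOUV
final tree: (((((A:197/16,(G:41/12,J:-29/12):291/16):33/8,H:73/8):123/32,V:365/32):59/32,(E:87/10,U:-17/10):447/32):193/64,O:193/64)
total length: 2843/32

(((((A:197/16,(G:41/12,J:-29/12):291/16):33/8,H:73/8):123/32,V:365/32):59/32,(E:87/10,U:-17/10):447/32):193/64,O:193/64)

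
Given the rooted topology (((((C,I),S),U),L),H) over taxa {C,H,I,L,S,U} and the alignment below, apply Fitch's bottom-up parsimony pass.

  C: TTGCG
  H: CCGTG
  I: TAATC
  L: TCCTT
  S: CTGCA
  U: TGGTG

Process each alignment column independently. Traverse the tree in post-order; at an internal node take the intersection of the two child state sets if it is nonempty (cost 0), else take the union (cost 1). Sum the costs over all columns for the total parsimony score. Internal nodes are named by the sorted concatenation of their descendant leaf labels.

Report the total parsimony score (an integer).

12

CI@0: {T} ∩ {T} = {T} (intersection, +0)
CIS@0: {T} ∪ {C} = {C,T} (union, +1)
CISU@0: {C,T} ∩ {T} = {T} (intersection, +0)
CILSU@0: {T} ∩ {T} = {T} (intersection, +0)
CHILSU@0: {T} ∪ {C} = {C,T} (union, +1)
CI@1: {T} ∪ {A} = {A,T} (union, +1)
CIS@1: {A,T} ∩ {T} = {T} (intersection, +0)
CISU@1: {T} ∪ {G} = {G,T} (union, +1)
CILSU@1: {G,T} ∪ {C} = {C,G,T} (union, +1)
CHILSU@1: {C,G,T} ∩ {C} = {C} (intersection, +0)
CI@2: {G} ∪ {A} = {A,G} (union, +1)
CIS@2: {A,G} ∩ {G} = {G} (intersection, +0)
CISU@2: {G} ∩ {G} = {G} (intersection, +0)
CILSU@2: {G} ∪ {C} = {C,G} (union, +1)
CHILSU@2: {C,G} ∩ {G} = {G} (intersection, +0)
CI@3: {C} ∪ {T} = {C,T} (union, +1)
CIS@3: {C,T} ∩ {C} = {C} (intersection, +0)
CISU@3: {C} ∪ {T} = {C,T} (union, +1)
CILSU@3: {C,T} ∩ {T} = {T} (intersection, +0)
CHILSU@3: {T} ∩ {T} = {T} (intersection, +0)
CI@4: {G} ∪ {C} = {C,G} (union, +1)
CIS@4: {C,G} ∪ {A} = {A,C,G} (union, +1)
CISU@4: {A,C,G} ∩ {G} = {G} (intersection, +0)
CILSU@4: {G} ∪ {T} = {G,T} (union, +1)
CHILSU@4: {G,T} ∩ {G} = {G} (intersection, +0)
per-site changes: [2, 3, 2, 2, 3]; total = 12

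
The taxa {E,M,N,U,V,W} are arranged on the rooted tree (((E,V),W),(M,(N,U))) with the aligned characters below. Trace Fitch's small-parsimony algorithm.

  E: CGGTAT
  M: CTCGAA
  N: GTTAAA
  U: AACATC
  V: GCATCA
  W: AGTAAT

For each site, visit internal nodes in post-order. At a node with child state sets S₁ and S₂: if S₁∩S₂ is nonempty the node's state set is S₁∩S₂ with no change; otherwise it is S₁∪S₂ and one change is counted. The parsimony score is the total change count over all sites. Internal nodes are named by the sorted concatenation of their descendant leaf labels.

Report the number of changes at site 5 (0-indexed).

[col 0] EV: children E:{C}, V:{G} ∪→ {C,G}; cost 1
[col 0] EVW: children EV:{C,G}, W:{A} ∪→ {A,C,G}; cost 1
[col 0] NU: children N:{G}, U:{A} ∪→ {A,G}; cost 1
[col 0] MNU: children M:{C}, NU:{A,G} ∪→ {A,C,G}; cost 1
[col 0] EMNUVW: children EVW:{A,C,G}, MNU:{A,C,G} ∩→ {A,C,G}; cost 0
[col 1] EV: children E:{G}, V:{C} ∪→ {C,G}; cost 1
[col 1] EVW: children EV:{C,G}, W:{G} ∩→ {G}; cost 0
[col 1] NU: children N:{T}, U:{A} ∪→ {A,T}; cost 1
[col 1] MNU: children M:{T}, NU:{A,T} ∩→ {T}; cost 0
[col 1] EMNUVW: children EVW:{G}, MNU:{T} ∪→ {G,T}; cost 1
[col 2] EV: children E:{G}, V:{A} ∪→ {A,G}; cost 1
[col 2] EVW: children EV:{A,G}, W:{T} ∪→ {A,G,T}; cost 1
[col 2] NU: children N:{T}, U:{C} ∪→ {C,T}; cost 1
[col 2] MNU: children M:{C}, NU:{C,T} ∩→ {C}; cost 0
[col 2] EMNUVW: children EVW:{A,G,T}, MNU:{C} ∪→ {A,C,G,T}; cost 1
[col 3] EV: children E:{T}, V:{T} ∩→ {T}; cost 0
[col 3] EVW: children EV:{T}, W:{A} ∪→ {A,T}; cost 1
[col 3] NU: children N:{A}, U:{A} ∩→ {A}; cost 0
[col 3] MNU: children M:{G}, NU:{A} ∪→ {A,G}; cost 1
[col 3] EMNUVW: children EVW:{A,T}, MNU:{A,G} ∩→ {A}; cost 0
[col 4] EV: children E:{A}, V:{C} ∪→ {A,C}; cost 1
[col 4] EVW: children EV:{A,C}, W:{A} ∩→ {A}; cost 0
[col 4] NU: children N:{A}, U:{T} ∪→ {A,T}; cost 1
[col 4] MNU: children M:{A}, NU:{A,T} ∩→ {A}; cost 0
[col 4] EMNUVW: children EVW:{A}, MNU:{A} ∩→ {A}; cost 0
[col 5] EV: children E:{T}, V:{A} ∪→ {A,T}; cost 1
[col 5] EVW: children EV:{A,T}, W:{T} ∩→ {T}; cost 0
[col 5] NU: children N:{A}, U:{C} ∪→ {A,C}; cost 1
[col 5] MNU: children M:{A}, NU:{A,C} ∩→ {A}; cost 0
[col 5] EMNUVW: children EVW:{T}, MNU:{A} ∪→ {A,T}; cost 1
per-site changes: [4, 3, 4, 2, 2, 3]; total = 18

3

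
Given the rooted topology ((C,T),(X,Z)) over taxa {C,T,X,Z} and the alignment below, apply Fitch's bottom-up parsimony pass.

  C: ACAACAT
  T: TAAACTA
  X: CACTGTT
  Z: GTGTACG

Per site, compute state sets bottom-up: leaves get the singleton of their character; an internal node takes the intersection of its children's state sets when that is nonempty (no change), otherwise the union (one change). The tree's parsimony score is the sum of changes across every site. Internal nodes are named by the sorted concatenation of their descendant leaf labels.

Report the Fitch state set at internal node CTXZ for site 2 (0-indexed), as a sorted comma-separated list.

site 0, node CT: C={A} ∪ T={T} → {A,T} (+1)
site 0, node XZ: X={C} ∪ Z={G} → {C,G} (+1)
site 0, node CTXZ: CT={A,T} ∪ XZ={C,G} → {A,C,G,T} (+1)
site 1, node CT: C={C} ∪ T={A} → {A,C} (+1)
site 1, node XZ: X={A} ∪ Z={T} → {A,T} (+1)
site 1, node CTXZ: CT={A,C} ∩ XZ={A,T} → {A} (+0)
site 2, node CT: C={A} ∩ T={A} → {A} (+0)
site 2, node XZ: X={C} ∪ Z={G} → {C,G} (+1)
site 2, node CTXZ: CT={A} ∪ XZ={C,G} → {A,C,G} (+1)
site 3, node CT: C={A} ∩ T={A} → {A} (+0)
site 3, node XZ: X={T} ∩ Z={T} → {T} (+0)
site 3, node CTXZ: CT={A} ∪ XZ={T} → {A,T} (+1)
site 4, node CT: C={C} ∩ T={C} → {C} (+0)
site 4, node XZ: X={G} ∪ Z={A} → {A,G} (+1)
site 4, node CTXZ: CT={C} ∪ XZ={A,G} → {A,C,G} (+1)
site 5, node CT: C={A} ∪ T={T} → {A,T} (+1)
site 5, node XZ: X={T} ∪ Z={C} → {C,T} (+1)
site 5, node CTXZ: CT={A,T} ∩ XZ={C,T} → {T} (+0)
site 6, node CT: C={T} ∪ T={A} → {A,T} (+1)
site 6, node XZ: X={T} ∪ Z={G} → {G,T} (+1)
site 6, node CTXZ: CT={A,T} ∩ XZ={G,T} → {T} (+0)
per-site changes: [3, 2, 2, 1, 2, 2, 2]; total = 14

A,C,G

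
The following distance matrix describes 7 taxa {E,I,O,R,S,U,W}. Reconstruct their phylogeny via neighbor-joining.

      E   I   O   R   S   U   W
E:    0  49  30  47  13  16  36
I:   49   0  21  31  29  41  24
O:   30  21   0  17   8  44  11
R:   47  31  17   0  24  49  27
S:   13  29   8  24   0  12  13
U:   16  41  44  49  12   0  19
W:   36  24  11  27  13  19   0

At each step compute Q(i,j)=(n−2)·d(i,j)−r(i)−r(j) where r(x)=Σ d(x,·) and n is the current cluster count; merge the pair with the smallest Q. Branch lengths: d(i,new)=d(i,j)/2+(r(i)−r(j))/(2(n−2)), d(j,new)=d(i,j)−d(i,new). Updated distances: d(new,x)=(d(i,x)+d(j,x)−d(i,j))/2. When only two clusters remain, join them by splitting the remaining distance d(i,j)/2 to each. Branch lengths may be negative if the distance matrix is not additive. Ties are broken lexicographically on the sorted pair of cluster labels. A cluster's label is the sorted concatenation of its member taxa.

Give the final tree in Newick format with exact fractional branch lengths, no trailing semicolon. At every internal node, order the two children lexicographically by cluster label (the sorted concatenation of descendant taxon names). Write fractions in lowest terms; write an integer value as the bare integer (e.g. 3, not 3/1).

((((((E:9,U:7):139/16,S:-67/16):227/24,W:109/24):67/16,I:259/16):21/16,O:37/16):235/32,R:235/32)

step 1: merge (E,U) at d=16, Q=-292; branch lengths E→9, U→7; new cluster EU
  updated: d(EU,I)=37, d(EU,O)=29, d(EU,R)=40, d(EU,S)=9/2, d(EU,W)=39/2
step 2: merge (EU,S) at d=9/2, Q=-381/2; branch lengths EU→139/16, S→-67/16; new cluster ESU
  updated: d(ESU,I)=123/4, d(ESU,O)=65/4, d(ESU,R)=119/4, d(ESU,W)=14
step 3: merge (ESU,W) at d=14, Q=-499/4; branch lengths ESU→227/24, W→109/24; new cluster ESUW
  updated: d(ESUW,I)=163/8, d(ESUW,O)=53/8, d(ESUW,R)=171/8
step 4: merge (ESUW,I) at d=163/8, Q=-80; branch lengths ESUW→67/16, I→259/16; new cluster EISUW
  updated: d(EISUW,O)=29/8, d(EISUW,R)=16
step 5: merge (EISUW,O) at d=29/8, Q=-293/8; branch lengths EISUW→21/16, O→37/16; new cluster EIOSUW
  updated: d(EIOSUW,R)=235/16
step 6: merge (EIOSUW,R) at d=235/16; branch lengths EIOSUW→235/32, R→235/32; new cluster EIORSUW
final tree: ((((((E:9,U:7):139/16,S:-67/16):227/24,W:109/24):67/16,I:259/16):21/16,O:37/16):235/32,R:235/32)
total length: 1171/16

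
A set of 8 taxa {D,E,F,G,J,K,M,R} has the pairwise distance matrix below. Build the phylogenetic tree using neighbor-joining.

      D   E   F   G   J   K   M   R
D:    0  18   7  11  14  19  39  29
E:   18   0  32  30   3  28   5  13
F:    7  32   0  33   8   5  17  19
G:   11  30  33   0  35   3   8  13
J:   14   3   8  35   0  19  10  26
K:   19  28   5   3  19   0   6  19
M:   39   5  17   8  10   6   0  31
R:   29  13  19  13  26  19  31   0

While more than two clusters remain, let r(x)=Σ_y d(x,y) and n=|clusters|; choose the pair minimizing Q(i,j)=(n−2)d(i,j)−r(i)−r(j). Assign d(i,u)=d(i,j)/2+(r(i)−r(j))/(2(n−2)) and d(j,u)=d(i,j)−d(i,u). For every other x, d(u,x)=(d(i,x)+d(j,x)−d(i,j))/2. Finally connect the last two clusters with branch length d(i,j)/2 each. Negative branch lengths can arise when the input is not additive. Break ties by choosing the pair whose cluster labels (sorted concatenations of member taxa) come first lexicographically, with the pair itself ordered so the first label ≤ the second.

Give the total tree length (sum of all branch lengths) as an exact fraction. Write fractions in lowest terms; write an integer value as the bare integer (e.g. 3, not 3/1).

step 1: merge (E,J) at d=3, Q=-226; branch lengths E→8/3, J→1/3; new cluster EJ
  updated: d(D,EJ)=29/2, d(EJ,F)=37/2, d(EJ,G)=31, d(EJ,K)=22, d(EJ,M)=6, d(EJ,R)=18
step 2: merge (EJ,M) at d=6, Q=-187; branch lengths EJ→33/10, M→27/10; new cluster EJM
  updated: d(D,EJM)=95/4, d(EJM,F)=59/4, d(EJM,G)=33/2, d(EJM,K)=11, d(EJM,R)=43/2
step 3: merge (D,F) at d=7, Q=-281/2; branch lengths D→39/8, F→17/8; new cluster DF
  updated: d(DF,EJM)=63/4, d(DF,G)=37/2, d(DF,K)=17/2, d(DF,R)=41/2
step 4: merge (G,R) at d=13, Q=-86; branch lengths G→8/3, R→31/3; new cluster GR
  updated: d(DF,GR)=13, d(EJM,GR)=25/2, d(GR,K)=9/2
step 5: merge (DF,EJM) at d=63/4, Q=-45; branch lengths DF→59/8, EJM→67/8; new cluster DEFJM
  updated: d(DEFJM,GR)=39/8, d(DEFJM,K)=15/8
step 6: merge (DEFJM,GR) at d=39/8, Q=-45/4; branch lengths DEFJM→9/8, GR→15/4; new cluster DEFGJMR
  updated: d(DEFGJMR,K)=3/4
step 7: merge (DEFGJMR,K) at d=3/4; branch lengths DEFGJMR→3/8, K→3/8; new cluster DEFGJKMR
final tree: ((((D:39/8,F:17/8):59/8,((E:8/3,J:1/3):33/10,M:27/10):67/8):9/8,(G:8/3,R:31/3):15/4):3/8,K:3/8)
total length: 403/8

403/8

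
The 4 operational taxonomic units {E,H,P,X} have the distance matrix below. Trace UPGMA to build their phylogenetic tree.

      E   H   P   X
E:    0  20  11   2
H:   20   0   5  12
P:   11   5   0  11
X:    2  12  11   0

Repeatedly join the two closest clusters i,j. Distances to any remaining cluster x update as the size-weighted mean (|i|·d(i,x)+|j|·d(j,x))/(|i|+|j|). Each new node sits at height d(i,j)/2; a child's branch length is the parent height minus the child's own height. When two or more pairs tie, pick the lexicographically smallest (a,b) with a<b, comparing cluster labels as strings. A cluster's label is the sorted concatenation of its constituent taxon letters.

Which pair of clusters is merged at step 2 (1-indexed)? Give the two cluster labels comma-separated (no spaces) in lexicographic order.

1. join E+X (d=2) ⇒ EX; edges |E|=1, |X|=1
  updated: d(EX,H)=16, d(EX,P)=11
2. join H+P (d=5) ⇒ HP; edges |H|=5/2, |P|=5/2
  updated: d(EX,HP)=27/2
3. join EX+HP (d=27/2) ⇒ EHPX; edges |EX|=23/4, |HP|=17/4
final tree: ((E:1,X:1):23/4,(H:5/2,P:5/2):17/4)
total length: 17

H,P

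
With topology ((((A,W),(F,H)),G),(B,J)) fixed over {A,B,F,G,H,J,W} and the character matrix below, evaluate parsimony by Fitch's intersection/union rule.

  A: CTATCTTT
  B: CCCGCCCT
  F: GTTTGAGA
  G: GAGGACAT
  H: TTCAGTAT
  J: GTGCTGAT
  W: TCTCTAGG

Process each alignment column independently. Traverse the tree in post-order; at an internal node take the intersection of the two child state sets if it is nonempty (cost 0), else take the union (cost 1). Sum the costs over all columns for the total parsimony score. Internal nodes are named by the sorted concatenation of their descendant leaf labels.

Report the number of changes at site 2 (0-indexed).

[col 0] AW: children A:{C}, W:{T} ∪→ {C,T}; cost 1
[col 0] FH: children F:{G}, H:{T} ∪→ {G,T}; cost 1
[col 0] AFHW: children AW:{C,T}, FH:{G,T} ∩→ {T}; cost 0
[col 0] AFGHW: children AFHW:{T}, G:{G} ∪→ {G,T}; cost 1
[col 0] BJ: children B:{C}, J:{G} ∪→ {C,G}; cost 1
[col 0] ABFGHJW: children AFGHW:{G,T}, BJ:{C,G} ∩→ {G}; cost 0
[col 1] AW: children A:{T}, W:{C} ∪→ {C,T}; cost 1
[col 1] FH: children F:{T}, H:{T} ∩→ {T}; cost 0
[col 1] AFHW: children AW:{C,T}, FH:{T} ∩→ {T}; cost 0
[col 1] AFGHW: children AFHW:{T}, G:{A} ∪→ {A,T}; cost 1
[col 1] BJ: children B:{C}, J:{T} ∪→ {C,T}; cost 1
[col 1] ABFGHJW: children AFGHW:{A,T}, BJ:{C,T} ∩→ {T}; cost 0
[col 2] AW: children A:{A}, W:{T} ∪→ {A,T}; cost 1
[col 2] FH: children F:{T}, H:{C} ∪→ {C,T}; cost 1
[col 2] AFHW: children AW:{A,T}, FH:{C,T} ∩→ {T}; cost 0
[col 2] AFGHW: children AFHW:{T}, G:{G} ∪→ {G,T}; cost 1
[col 2] BJ: children B:{C}, J:{G} ∪→ {C,G}; cost 1
[col 2] ABFGHJW: children AFGHW:{G,T}, BJ:{C,G} ∩→ {G}; cost 0
[col 3] AW: children A:{T}, W:{C} ∪→ {C,T}; cost 1
[col 3] FH: children F:{T}, H:{A} ∪→ {A,T}; cost 1
[col 3] AFHW: children AW:{C,T}, FH:{A,T} ∩→ {T}; cost 0
[col 3] AFGHW: children AFHW:{T}, G:{G} ∪→ {G,T}; cost 1
[col 3] BJ: children B:{G}, J:{C} ∪→ {C,G}; cost 1
[col 3] ABFGHJW: children AFGHW:{G,T}, BJ:{C,G} ∩→ {G}; cost 0
[col 4] AW: children A:{C}, W:{T} ∪→ {C,T}; cost 1
[col 4] FH: children F:{G}, H:{G} ∩→ {G}; cost 0
[col 4] AFHW: children AW:{C,T}, FH:{G} ∪→ {C,G,T}; cost 1
[col 4] AFGHW: children AFHW:{C,G,T}, G:{A} ∪→ {A,C,G,T}; cost 1
[col 4] BJ: children B:{C}, J:{T} ∪→ {C,T}; cost 1
[col 4] ABFGHJW: children AFGHW:{A,C,G,T}, BJ:{C,T} ∩→ {C,T}; cost 0
[col 5] AW: children A:{T}, W:{A} ∪→ {A,T}; cost 1
[col 5] FH: children F:{A}, H:{T} ∪→ {A,T}; cost 1
[col 5] AFHW: children AW:{A,T}, FH:{A,T} ∩→ {A,T}; cost 0
[col 5] AFGHW: children AFHW:{A,T}, G:{C} ∪→ {A,C,T}; cost 1
[col 5] BJ: children B:{C}, J:{G} ∪→ {C,G}; cost 1
[col 5] ABFGHJW: children AFGHW:{A,C,T}, BJ:{C,G} ∩→ {C}; cost 0
[col 6] AW: children A:{T}, W:{G} ∪→ {G,T}; cost 1
[col 6] FH: children F:{G}, H:{A} ∪→ {A,G}; cost 1
[col 6] AFHW: children AW:{G,T}, FH:{A,G} ∩→ {G}; cost 0
[col 6] AFGHW: children AFHW:{G}, G:{A} ∪→ {A,G}; cost 1
[col 6] BJ: children B:{C}, J:{A} ∪→ {A,C}; cost 1
[col 6] ABFGHJW: children AFGHW:{A,G}, BJ:{A,C} ∩→ {A}; cost 0
[col 7] AW: children A:{T}, W:{G} ∪→ {G,T}; cost 1
[col 7] FH: children F:{A}, H:{T} ∪→ {A,T}; cost 1
[col 7] AFHW: children AW:{G,T}, FH:{A,T} ∩→ {T}; cost 0
[col 7] AFGHW: children AFHW:{T}, G:{T} ∩→ {T}; cost 0
[col 7] BJ: children B:{T}, J:{T} ∩→ {T}; cost 0
[col 7] ABFGHJW: children AFGHW:{T}, BJ:{T} ∩→ {T}; cost 0
per-site changes: [4, 3, 4, 4, 4, 4, 4, 2]; total = 29

4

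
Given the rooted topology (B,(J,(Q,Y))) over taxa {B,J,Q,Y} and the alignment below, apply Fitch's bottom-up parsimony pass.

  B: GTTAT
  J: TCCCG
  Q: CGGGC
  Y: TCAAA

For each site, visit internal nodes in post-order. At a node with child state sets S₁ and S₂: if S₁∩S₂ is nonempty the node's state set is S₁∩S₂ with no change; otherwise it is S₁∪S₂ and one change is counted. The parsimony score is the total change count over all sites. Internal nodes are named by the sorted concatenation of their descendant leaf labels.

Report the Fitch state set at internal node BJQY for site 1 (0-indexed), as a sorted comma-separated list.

C,T

[col 0] QY: children Q:{C}, Y:{T} ∪→ {C,T}; cost 1
[col 0] JQY: children J:{T}, QY:{C,T} ∩→ {T}; cost 0
[col 0] BJQY: children B:{G}, JQY:{T} ∪→ {G,T}; cost 1
[col 1] QY: children Q:{G}, Y:{C} ∪→ {C,G}; cost 1
[col 1] JQY: children J:{C}, QY:{C,G} ∩→ {C}; cost 0
[col 1] BJQY: children B:{T}, JQY:{C} ∪→ {C,T}; cost 1
[col 2] QY: children Q:{G}, Y:{A} ∪→ {A,G}; cost 1
[col 2] JQY: children J:{C}, QY:{A,G} ∪→ {A,C,G}; cost 1
[col 2] BJQY: children B:{T}, JQY:{A,C,G} ∪→ {A,C,G,T}; cost 1
[col 3] QY: children Q:{G}, Y:{A} ∪→ {A,G}; cost 1
[col 3] JQY: children J:{C}, QY:{A,G} ∪→ {A,C,G}; cost 1
[col 3] BJQY: children B:{A}, JQY:{A,C,G} ∩→ {A}; cost 0
[col 4] QY: children Q:{C}, Y:{A} ∪→ {A,C}; cost 1
[col 4] JQY: children J:{G}, QY:{A,C} ∪→ {A,C,G}; cost 1
[col 4] BJQY: children B:{T}, JQY:{A,C,G} ∪→ {A,C,G,T}; cost 1
per-site changes: [2, 2, 3, 2, 3]; total = 12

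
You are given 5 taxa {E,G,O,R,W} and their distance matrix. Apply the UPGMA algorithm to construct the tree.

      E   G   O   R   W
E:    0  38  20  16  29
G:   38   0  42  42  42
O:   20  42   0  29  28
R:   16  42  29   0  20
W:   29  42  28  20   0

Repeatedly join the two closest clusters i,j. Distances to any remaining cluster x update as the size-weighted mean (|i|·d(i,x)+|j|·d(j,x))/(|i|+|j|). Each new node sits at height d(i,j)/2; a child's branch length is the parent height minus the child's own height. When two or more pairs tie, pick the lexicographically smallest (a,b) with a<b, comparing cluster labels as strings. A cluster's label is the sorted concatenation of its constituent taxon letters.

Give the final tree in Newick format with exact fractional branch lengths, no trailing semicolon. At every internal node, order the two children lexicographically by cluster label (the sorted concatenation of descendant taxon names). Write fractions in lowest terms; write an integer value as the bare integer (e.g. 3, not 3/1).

((((E:8,R:8):17/4,O:49/4):7/12,W:77/6):23/3,G:41/2)

1. join E+R (d=16) ⇒ ER; edges |E|=8, |R|=8
  updated: d(ER,G)=40, d(ER,O)=49/2, d(ER,W)=49/2
2. join ER+O (d=49/2) ⇒ EOR; edges |ER|=17/4, |O|=49/4
  updated: d(EOR,G)=122/3, d(EOR,W)=77/3
3. join EOR+W (d=77/3) ⇒ EORW; edges |EOR|=7/12, |W|=77/6
  updated: d(EORW,G)=41
4. join EORW+G (d=41) ⇒ EGORW; edges |EORW|=23/3, |G|=41/2
final tree: ((((E:8,R:8):17/4,O:49/4):7/12,W:77/6):23/3,G:41/2)
total length: 889/12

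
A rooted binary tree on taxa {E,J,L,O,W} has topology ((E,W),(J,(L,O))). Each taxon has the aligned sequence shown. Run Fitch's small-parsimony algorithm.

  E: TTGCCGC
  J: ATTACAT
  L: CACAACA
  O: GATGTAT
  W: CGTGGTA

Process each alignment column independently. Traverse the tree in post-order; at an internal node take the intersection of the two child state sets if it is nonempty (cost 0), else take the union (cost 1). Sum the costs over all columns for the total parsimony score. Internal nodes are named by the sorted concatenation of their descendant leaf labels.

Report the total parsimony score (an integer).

19

site 0, node EW: E={T} ∪ W={C} → {C,T} (+1)
site 0, node LO: L={C} ∪ O={G} → {C,G} (+1)
site 0, node JLO: J={A} ∪ LO={C,G} → {A,C,G} (+1)
site 0, node EJLOW: EW={C,T} ∩ JLO={A,C,G} → {C} (+0)
site 1, node EW: E={T} ∪ W={G} → {G,T} (+1)
site 1, node LO: L={A} ∩ O={A} → {A} (+0)
site 1, node JLO: J={T} ∪ LO={A} → {A,T} (+1)
site 1, node EJLOW: EW={G,T} ∩ JLO={A,T} → {T} (+0)
site 2, node EW: E={G} ∪ W={T} → {G,T} (+1)
site 2, node LO: L={C} ∪ O={T} → {C,T} (+1)
site 2, node JLO: J={T} ∩ LO={C,T} → {T} (+0)
site 2, node EJLOW: EW={G,T} ∩ JLO={T} → {T} (+0)
site 3, node EW: E={C} ∪ W={G} → {C,G} (+1)
site 3, node LO: L={A} ∪ O={G} → {A,G} (+1)
site 3, node JLO: J={A} ∩ LO={A,G} → {A} (+0)
site 3, node EJLOW: EW={C,G} ∪ JLO={A} → {A,C,G} (+1)
site 4, node EW: E={C} ∪ W={G} → {C,G} (+1)
site 4, node LO: L={A} ∪ O={T} → {A,T} (+1)
site 4, node JLO: J={C} ∪ LO={A,T} → {A,C,T} (+1)
site 4, node EJLOW: EW={C,G} ∩ JLO={A,C,T} → {C} (+0)
site 5, node EW: E={G} ∪ W={T} → {G,T} (+1)
site 5, node LO: L={C} ∪ O={A} → {A,C} (+1)
site 5, node JLO: J={A} ∩ LO={A,C} → {A} (+0)
site 5, node EJLOW: EW={G,T} ∪ JLO={A} → {A,G,T} (+1)
site 6, node EW: E={C} ∪ W={A} → {A,C} (+1)
site 6, node LO: L={A} ∪ O={T} → {A,T} (+1)
site 6, node JLO: J={T} ∩ LO={A,T} → {T} (+0)
site 6, node EJLOW: EW={A,C} ∪ JLO={T} → {A,C,T} (+1)
per-site changes: [3, 2, 2, 3, 3, 3, 3]; total = 19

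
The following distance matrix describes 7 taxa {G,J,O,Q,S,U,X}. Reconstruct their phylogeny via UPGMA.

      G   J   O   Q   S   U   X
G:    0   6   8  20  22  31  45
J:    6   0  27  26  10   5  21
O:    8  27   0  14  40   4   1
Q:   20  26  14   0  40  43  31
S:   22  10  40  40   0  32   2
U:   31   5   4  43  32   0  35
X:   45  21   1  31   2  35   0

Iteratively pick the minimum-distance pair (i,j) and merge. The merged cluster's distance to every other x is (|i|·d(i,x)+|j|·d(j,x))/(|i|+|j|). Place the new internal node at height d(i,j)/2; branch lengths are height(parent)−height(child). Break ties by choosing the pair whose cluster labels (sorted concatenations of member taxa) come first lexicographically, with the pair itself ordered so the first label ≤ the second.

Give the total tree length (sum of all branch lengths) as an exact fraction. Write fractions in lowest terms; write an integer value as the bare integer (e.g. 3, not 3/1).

757/12

step 1: merge (O,X) at d=1; branch lengths O→1/2, X→1/2; new cluster OX
  updated: d(G,OX)=53/2, d(J,OX)=24, d(OX,Q)=45/2, d(OX,S)=21, d(OX,U)=39/2
step 2: merge (J,U) at d=5; branch lengths J→5/2, U→5/2; new cluster JU
  updated: d(G,JU)=37/2, d(JU,OX)=87/4, d(JU,Q)=69/2, d(JU,S)=21
step 3: merge (G,JU) at d=37/2; branch lengths G→37/4, JU→27/4; new cluster GJU
  updated: d(GJU,OX)=70/3, d(GJU,Q)=89/3, d(GJU,S)=64/3
step 4: merge (OX,S) at d=21; branch lengths OX→10, S→21/2; new cluster OSX
  updated: d(GJU,OSX)=68/3, d(OSX,Q)=85/3
step 5: merge (GJU,OSX) at d=68/3; branch lengths GJU→25/12, OSX→5/6; new cluster GJOSUX
  updated: d(GJOSUX,Q)=29
step 6: merge (GJOSUX,Q) at d=29; branch lengths GJOSUX→19/6, Q→29/2; new cluster GJOQSUX
final tree: (((G:37/4,(J:5/2,U:5/2):27/4):25/12,((O:1/2,X:1/2):10,S:21/2):5/6):19/6,Q:29/2)
total length: 757/12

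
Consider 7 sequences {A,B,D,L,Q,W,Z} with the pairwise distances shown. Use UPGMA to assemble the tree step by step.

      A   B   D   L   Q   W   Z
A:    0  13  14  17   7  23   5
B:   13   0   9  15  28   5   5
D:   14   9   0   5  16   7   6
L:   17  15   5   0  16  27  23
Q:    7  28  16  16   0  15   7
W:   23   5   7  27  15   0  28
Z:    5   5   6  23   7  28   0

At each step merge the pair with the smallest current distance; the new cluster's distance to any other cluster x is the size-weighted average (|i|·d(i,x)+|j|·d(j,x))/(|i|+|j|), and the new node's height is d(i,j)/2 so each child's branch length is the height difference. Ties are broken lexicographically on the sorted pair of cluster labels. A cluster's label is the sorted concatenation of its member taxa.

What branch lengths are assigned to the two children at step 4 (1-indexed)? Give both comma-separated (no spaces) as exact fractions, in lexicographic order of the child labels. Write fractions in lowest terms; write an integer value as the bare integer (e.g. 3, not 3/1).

1,7/2

iteration 1: select A,Z (d=5); attach at lengths (5/2, 5/2); label the merged cluster AZ
  updated: d(AZ,B)=9, d(AZ,D)=10, d(AZ,L)=20, d(AZ,Q)=7, d(AZ,W)=51/2
iteration 2: select B,W (d=5); attach at lengths (5/2, 5/2); label the merged cluster BW
  updated: d(AZ,BW)=69/4, d(BW,D)=8, d(BW,L)=21, d(BW,Q)=43/2
iteration 3: select D,L (d=5); attach at lengths (5/2, 5/2); label the merged cluster DL
  updated: d(AZ,DL)=15, d(BW,DL)=29/2, d(DL,Q)=16
iteration 4: select AZ,Q (d=7); attach at lengths (1, 7/2); label the merged cluster AQZ
  updated: d(AQZ,BW)=56/3, d(AQZ,DL)=46/3
iteration 5: select BW,DL (d=29/2); attach at lengths (19/4, 19/4); label the merged cluster BDLW
  updated: d(AQZ,BDLW)=17
iteration 6: select AQZ,BDLW (d=17); attach at lengths (5, 5/4); label the merged cluster ABDLQWZ
final tree: (((A:5/2,Z:5/2):1,Q:7/2):5,((B:5/2,W:5/2):19/4,(D:5/2,L:5/2):19/4):5/4)
total length: 141/4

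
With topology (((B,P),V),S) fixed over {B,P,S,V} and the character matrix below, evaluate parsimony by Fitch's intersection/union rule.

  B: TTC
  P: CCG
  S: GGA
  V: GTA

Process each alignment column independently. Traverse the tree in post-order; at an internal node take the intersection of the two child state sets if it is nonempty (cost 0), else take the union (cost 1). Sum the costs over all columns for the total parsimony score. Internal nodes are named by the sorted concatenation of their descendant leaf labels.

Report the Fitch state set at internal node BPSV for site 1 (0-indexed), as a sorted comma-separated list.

G,T

[col 0] BP: children B:{T}, P:{C} ∪→ {C,T}; cost 1
[col 0] BPV: children BP:{C,T}, V:{G} ∪→ {C,G,T}; cost 1
[col 0] BPSV: children BPV:{C,G,T}, S:{G} ∩→ {G}; cost 0
[col 1] BP: children B:{T}, P:{C} ∪→ {C,T}; cost 1
[col 1] BPV: children BP:{C,T}, V:{T} ∩→ {T}; cost 0
[col 1] BPSV: children BPV:{T}, S:{G} ∪→ {G,T}; cost 1
[col 2] BP: children B:{C}, P:{G} ∪→ {C,G}; cost 1
[col 2] BPV: children BP:{C,G}, V:{A} ∪→ {A,C,G}; cost 1
[col 2] BPSV: children BPV:{A,C,G}, S:{A} ∩→ {A}; cost 0
per-site changes: [2, 2, 2]; total = 6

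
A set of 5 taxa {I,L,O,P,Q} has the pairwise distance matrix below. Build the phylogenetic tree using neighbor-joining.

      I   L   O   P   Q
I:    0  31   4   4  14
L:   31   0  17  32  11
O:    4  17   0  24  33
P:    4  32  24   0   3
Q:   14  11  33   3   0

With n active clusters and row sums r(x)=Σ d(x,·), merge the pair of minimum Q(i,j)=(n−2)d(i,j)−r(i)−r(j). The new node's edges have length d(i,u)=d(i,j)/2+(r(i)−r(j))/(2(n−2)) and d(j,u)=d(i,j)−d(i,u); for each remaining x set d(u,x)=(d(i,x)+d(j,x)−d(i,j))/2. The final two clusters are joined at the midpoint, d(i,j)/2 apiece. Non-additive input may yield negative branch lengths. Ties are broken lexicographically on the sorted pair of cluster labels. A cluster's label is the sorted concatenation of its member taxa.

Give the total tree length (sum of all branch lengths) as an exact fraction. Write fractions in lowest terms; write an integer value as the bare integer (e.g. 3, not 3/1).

281/8

1. join I+O (d=4, Q=-119) ⇒ IO; edges |I|=-13/6, |O|=37/6
  updated: d(IO,L)=22, d(IO,P)=12, d(IO,Q)=43/2
2. join IO+P (d=12, Q=-157/2) ⇒ IOP; edges |IO|=65/8, |P|=31/8
  updated: d(IOP,L)=21, d(IOP,Q)=25/4
3. join IOP+L (d=21, Q=-153/4) ⇒ ILOP; edges |IOP|=65/8, |L|=103/8
  updated: d(ILOP,Q)=-15/8
4. join ILOP+Q (d=-15/8) ⇒ ILOPQ; edges |ILOP|=-15/16, |Q|=-15/16
final tree: ((((I:-13/6,O:37/6):65/8,P:31/8):65/8,L:103/8):-15/16,Q:-15/16)
total length: 281/8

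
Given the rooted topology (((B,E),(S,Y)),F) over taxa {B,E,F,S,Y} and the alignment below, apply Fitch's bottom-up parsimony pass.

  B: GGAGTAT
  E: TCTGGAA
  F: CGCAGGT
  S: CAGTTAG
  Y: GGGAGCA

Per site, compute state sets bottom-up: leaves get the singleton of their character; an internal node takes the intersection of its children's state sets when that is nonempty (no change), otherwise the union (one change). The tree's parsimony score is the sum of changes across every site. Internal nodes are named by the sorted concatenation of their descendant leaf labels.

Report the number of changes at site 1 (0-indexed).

site 0, node BE: B={G} ∪ E={T} → {G,T} (+1)
site 0, node SY: S={C} ∪ Y={G} → {C,G} (+1)
site 0, node BESY: BE={G,T} ∩ SY={C,G} → {G} (+0)
site 0, node BEFSY: BESY={G} ∪ F={C} → {C,G} (+1)
site 1, node BE: B={G} ∪ E={C} → {C,G} (+1)
site 1, node SY: S={A} ∪ Y={G} → {A,G} (+1)
site 1, node BESY: BE={C,G} ∩ SY={A,G} → {G} (+0)
site 1, node BEFSY: BESY={G} ∩ F={G} → {G} (+0)
site 2, node BE: B={A} ∪ E={T} → {A,T} (+1)
site 2, node SY: S={G} ∩ Y={G} → {G} (+0)
site 2, node BESY: BE={A,T} ∪ SY={G} → {A,G,T} (+1)
site 2, node BEFSY: BESY={A,G,T} ∪ F={C} → {A,C,G,T} (+1)
site 3, node BE: B={G} ∩ E={G} → {G} (+0)
site 3, node SY: S={T} ∪ Y={A} → {A,T} (+1)
site 3, node BESY: BE={G} ∪ SY={A,T} → {A,G,T} (+1)
site 3, node BEFSY: BESY={A,G,T} ∩ F={A} → {A} (+0)
site 4, node BE: B={T} ∪ E={G} → {G,T} (+1)
site 4, node SY: S={T} ∪ Y={G} → {G,T} (+1)
site 4, node BESY: BE={G,T} ∩ SY={G,T} → {G,T} (+0)
site 4, node BEFSY: BESY={G,T} ∩ F={G} → {G} (+0)
site 5, node BE: B={A} ∩ E={A} → {A} (+0)
site 5, node SY: S={A} ∪ Y={C} → {A,C} (+1)
site 5, node BESY: BE={A} ∩ SY={A,C} → {A} (+0)
site 5, node BEFSY: BESY={A} ∪ F={G} → {A,G} (+1)
site 6, node BE: B={T} ∪ E={A} → {A,T} (+1)
site 6, node SY: S={G} ∪ Y={A} → {A,G} (+1)
site 6, node BESY: BE={A,T} ∩ SY={A,G} → {A} (+0)
site 6, node BEFSY: BESY={A} ∪ F={T} → {A,T} (+1)
per-site changes: [3, 2, 3, 2, 2, 2, 3]; total = 17

2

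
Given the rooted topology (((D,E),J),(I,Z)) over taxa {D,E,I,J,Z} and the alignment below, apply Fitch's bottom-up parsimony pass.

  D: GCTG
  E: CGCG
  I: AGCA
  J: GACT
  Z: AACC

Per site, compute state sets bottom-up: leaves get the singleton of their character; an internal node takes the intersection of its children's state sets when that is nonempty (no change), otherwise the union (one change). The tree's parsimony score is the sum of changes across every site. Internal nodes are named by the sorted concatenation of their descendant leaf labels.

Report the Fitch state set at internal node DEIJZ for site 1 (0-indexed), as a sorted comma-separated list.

site 0, node DE: D={G} ∪ E={C} → {C,G} (+1)
site 0, node DEJ: DE={C,G} ∩ J={G} → {G} (+0)
site 0, node IZ: I={A} ∩ Z={A} → {A} (+0)
site 0, node DEIJZ: DEJ={G} ∪ IZ={A} → {A,G} (+1)
site 1, node DE: D={C} ∪ E={G} → {C,G} (+1)
site 1, node DEJ: DE={C,G} ∪ J={A} → {A,C,G} (+1)
site 1, node IZ: I={G} ∪ Z={A} → {A,G} (+1)
site 1, node DEIJZ: DEJ={A,C,G} ∩ IZ={A,G} → {A,G} (+0)
site 2, node DE: D={T} ∪ E={C} → {C,T} (+1)
site 2, node DEJ: DE={C,T} ∩ J={C} → {C} (+0)
site 2, node IZ: I={C} ∩ Z={C} → {C} (+0)
site 2, node DEIJZ: DEJ={C} ∩ IZ={C} → {C} (+0)
site 3, node DE: D={G} ∩ E={G} → {G} (+0)
site 3, node DEJ: DE={G} ∪ J={T} → {G,T} (+1)
site 3, node IZ: I={A} ∪ Z={C} → {A,C} (+1)
site 3, node DEIJZ: DEJ={G,T} ∪ IZ={A,C} → {A,C,G,T} (+1)
per-site changes: [2, 3, 1, 3]; total = 9

A,G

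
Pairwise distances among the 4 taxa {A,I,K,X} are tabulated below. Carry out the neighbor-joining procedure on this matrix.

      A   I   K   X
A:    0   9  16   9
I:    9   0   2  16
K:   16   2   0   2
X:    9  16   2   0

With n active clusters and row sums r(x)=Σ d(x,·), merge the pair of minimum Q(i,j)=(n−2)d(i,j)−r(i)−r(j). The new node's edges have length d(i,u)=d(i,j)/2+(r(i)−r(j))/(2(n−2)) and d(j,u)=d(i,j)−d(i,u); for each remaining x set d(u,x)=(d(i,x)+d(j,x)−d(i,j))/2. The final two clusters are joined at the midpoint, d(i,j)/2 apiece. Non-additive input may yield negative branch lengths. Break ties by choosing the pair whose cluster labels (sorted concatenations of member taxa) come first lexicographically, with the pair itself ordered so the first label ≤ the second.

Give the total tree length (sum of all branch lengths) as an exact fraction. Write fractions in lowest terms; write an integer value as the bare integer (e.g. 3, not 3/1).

65/4

iteration 1: select A,I (d=9, Q=-43); attach at lengths (25/4, 11/4); label the merged cluster AI
  updated: d(AI,K)=9/2, d(AI,X)=8
iteration 2: select AI,K (d=9/2, Q=-29/2); attach at lengths (21/4, -3/4); label the merged cluster AIK
  updated: d(AIK,X)=11/4
iteration 3: select AIK,X (d=11/4); attach at lengths (11/8, 11/8); label the merged cluster AIKX
final tree: (((A:25/4,I:11/4):21/4,K:-3/4):11/8,X:11/8)
total length: 65/4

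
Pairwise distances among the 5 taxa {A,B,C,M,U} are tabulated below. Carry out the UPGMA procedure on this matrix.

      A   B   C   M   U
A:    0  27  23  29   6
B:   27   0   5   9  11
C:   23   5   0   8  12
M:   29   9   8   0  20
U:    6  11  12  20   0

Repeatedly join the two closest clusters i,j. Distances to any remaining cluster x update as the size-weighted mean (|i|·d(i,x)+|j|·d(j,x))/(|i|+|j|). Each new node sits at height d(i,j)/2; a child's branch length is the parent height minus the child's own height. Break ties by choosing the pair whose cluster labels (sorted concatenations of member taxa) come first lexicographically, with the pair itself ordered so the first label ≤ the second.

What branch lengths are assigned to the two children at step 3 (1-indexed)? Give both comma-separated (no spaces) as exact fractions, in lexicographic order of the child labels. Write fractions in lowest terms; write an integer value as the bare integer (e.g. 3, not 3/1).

iteration 1: select B,C (d=5); attach at lengths (5/2, 5/2); label the merged cluster BC
  updated: d(A,BC)=25, d(BC,M)=17/2, d(BC,U)=23/2
iteration 2: select A,U (d=6); attach at lengths (3, 3); label the merged cluster AU
  updated: d(AU,BC)=73/4, d(AU,M)=49/2
iteration 3: select BC,M (d=17/2); attach at lengths (7/4, 17/4); label the merged cluster BCM
  updated: d(AU,BCM)=61/3
iteration 4: select AU,BCM (d=61/3); attach at lengths (43/6, 71/12); label the merged cluster ABCMU
final tree: ((A:3,U:3):43/6,((B:5/2,C:5/2):7/4,M:17/4):71/12)
total length: 361/12

7/4,17/4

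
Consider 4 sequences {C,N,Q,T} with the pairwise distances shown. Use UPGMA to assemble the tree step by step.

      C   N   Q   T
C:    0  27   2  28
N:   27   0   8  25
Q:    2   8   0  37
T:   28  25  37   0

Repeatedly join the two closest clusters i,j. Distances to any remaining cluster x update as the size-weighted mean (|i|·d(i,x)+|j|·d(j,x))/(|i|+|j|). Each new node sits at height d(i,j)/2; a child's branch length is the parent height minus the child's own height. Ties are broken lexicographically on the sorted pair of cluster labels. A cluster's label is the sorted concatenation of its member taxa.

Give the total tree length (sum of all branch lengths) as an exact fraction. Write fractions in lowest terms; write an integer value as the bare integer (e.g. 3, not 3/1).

159/4

step 1: merge (C,Q) at d=2; branch lengths C→1, Q→1; new cluster CQ
  updated: d(CQ,N)=35/2, d(CQ,T)=65/2
step 2: merge (CQ,N) at d=35/2; branch lengths CQ→31/4, N→35/4; new cluster CNQ
  updated: d(CNQ,T)=30
step 3: merge (CNQ,T) at d=30; branch lengths CNQ→25/4, T→15; new cluster CNQT
final tree: (((C:1,Q:1):31/4,N:35/4):25/4,T:15)
total length: 159/4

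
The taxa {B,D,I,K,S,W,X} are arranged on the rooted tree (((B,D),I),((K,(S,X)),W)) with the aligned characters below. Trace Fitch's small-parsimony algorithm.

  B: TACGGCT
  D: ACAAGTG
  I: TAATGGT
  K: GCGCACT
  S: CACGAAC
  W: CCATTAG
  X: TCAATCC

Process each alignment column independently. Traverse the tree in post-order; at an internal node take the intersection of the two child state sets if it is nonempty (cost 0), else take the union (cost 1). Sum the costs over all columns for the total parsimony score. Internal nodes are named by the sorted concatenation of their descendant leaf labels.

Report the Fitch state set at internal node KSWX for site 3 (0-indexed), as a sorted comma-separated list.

A,C,G,T

BD@0: {T} ∪ {A} = {A,T} (union, +1)
BDI@0: {A,T} ∩ {T} = {T} (intersection, +0)
SX@0: {C} ∪ {T} = {C,T} (union, +1)
KSX@0: {G} ∪ {C,T} = {C,G,T} (union, +1)
KSWX@0: {C,G,T} ∩ {C} = {C} (intersection, +0)
BDIKSWX@0: {T} ∪ {C} = {C,T} (union, +1)
BD@1: {A} ∪ {C} = {A,C} (union, +1)
BDI@1: {A,C} ∩ {A} = {A} (intersection, +0)
SX@1: {A} ∪ {C} = {A,C} (union, +1)
KSX@1: {C} ∩ {A,C} = {C} (intersection, +0)
KSWX@1: {C} ∩ {C} = {C} (intersection, +0)
BDIKSWX@1: {A} ∪ {C} = {A,C} (union, +1)
BD@2: {C} ∪ {A} = {A,C} (union, +1)
BDI@2: {A,C} ∩ {A} = {A} (intersection, +0)
SX@2: {C} ∪ {A} = {A,C} (union, +1)
KSX@2: {G} ∪ {A,C} = {A,C,G} (union, +1)
KSWX@2: {A,C,G} ∩ {A} = {A} (intersection, +0)
BDIKSWX@2: {A} ∩ {A} = {A} (intersection, +0)
BD@3: {G} ∪ {A} = {A,G} (union, +1)
BDI@3: {A,G} ∪ {T} = {A,G,T} (union, +1)
SX@3: {G} ∪ {A} = {A,G} (union, +1)
KSX@3: {C} ∪ {A,G} = {A,C,G} (union, +1)
KSWX@3: {A,C,G} ∪ {T} = {A,C,G,T} (union, +1)
BDIKSWX@3: {A,G,T} ∩ {A,C,G,T} = {A,G,T} (intersection, +0)
BD@4: {G} ∩ {G} = {G} (intersection, +0)
BDI@4: {G} ∩ {G} = {G} (intersection, +0)
SX@4: {A} ∪ {T} = {A,T} (union, +1)
KSX@4: {A} ∩ {A,T} = {A} (intersection, +0)
KSWX@4: {A} ∪ {T} = {A,T} (union, +1)
BDIKSWX@4: {G} ∪ {A,T} = {A,G,T} (union, +1)
BD@5: {C} ∪ {T} = {C,T} (union, +1)
BDI@5: {C,T} ∪ {G} = {C,G,T} (union, +1)
SX@5: {A} ∪ {C} = {A,C} (union, +1)
KSX@5: {C} ∩ {A,C} = {C} (intersection, +0)
KSWX@5: {C} ∪ {A} = {A,C} (union, +1)
BDIKSWX@5: {C,G,T} ∩ {A,C} = {C} (intersection, +0)
BD@6: {T} ∪ {G} = {G,T} (union, +1)
BDI@6: {G,T} ∩ {T} = {T} (intersection, +0)
SX@6: {C} ∩ {C} = {C} (intersection, +0)
KSX@6: {T} ∪ {C} = {C,T} (union, +1)
KSWX@6: {C,T} ∪ {G} = {C,G,T} (union, +1)
BDIKSWX@6: {T} ∩ {C,G,T} = {T} (intersection, +0)
per-site changes: [4, 3, 3, 5, 3, 4, 3]; total = 25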